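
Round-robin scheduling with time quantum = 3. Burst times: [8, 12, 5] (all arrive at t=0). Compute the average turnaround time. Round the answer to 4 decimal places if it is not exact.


Time quantum = 3
Execution trace:
  J1 runs 3 units, time = 3
  J2 runs 3 units, time = 6
  J3 runs 3 units, time = 9
  J1 runs 3 units, time = 12
  J2 runs 3 units, time = 15
  J3 runs 2 units, time = 17
  J1 runs 2 units, time = 19
  J2 runs 3 units, time = 22
  J2 runs 3 units, time = 25
Finish times: [19, 25, 17]
Average turnaround = 61/3 = 20.3333

20.3333


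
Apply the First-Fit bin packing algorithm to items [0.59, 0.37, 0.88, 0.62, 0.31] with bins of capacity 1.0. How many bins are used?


Place items sequentially using First-Fit:
  Item 0.59 -> new Bin 1
  Item 0.37 -> Bin 1 (now 0.96)
  Item 0.88 -> new Bin 2
  Item 0.62 -> new Bin 3
  Item 0.31 -> Bin 3 (now 0.93)
Total bins used = 3

3


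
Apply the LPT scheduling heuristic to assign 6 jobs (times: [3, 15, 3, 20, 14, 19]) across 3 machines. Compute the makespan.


Sort jobs in decreasing order (LPT): [20, 19, 15, 14, 3, 3]
Assign each job to the least loaded machine:
  Machine 1: jobs [20, 3], load = 23
  Machine 2: jobs [19, 3], load = 22
  Machine 3: jobs [15, 14], load = 29
Makespan = max load = 29

29


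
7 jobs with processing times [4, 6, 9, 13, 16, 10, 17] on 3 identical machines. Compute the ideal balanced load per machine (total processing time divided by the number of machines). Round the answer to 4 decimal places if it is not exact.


Total processing time = 4 + 6 + 9 + 13 + 16 + 10 + 17 = 75
Number of machines = 3
Ideal balanced load = 75 / 3 = 25.0

25.0


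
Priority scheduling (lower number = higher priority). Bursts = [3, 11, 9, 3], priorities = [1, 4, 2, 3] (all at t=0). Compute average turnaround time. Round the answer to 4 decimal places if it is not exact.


Sort by priority (ascending = highest first):
Order: [(1, 3), (2, 9), (3, 3), (4, 11)]
Completion times:
  Priority 1, burst=3, C=3
  Priority 2, burst=9, C=12
  Priority 3, burst=3, C=15
  Priority 4, burst=11, C=26
Average turnaround = 56/4 = 14.0

14.0


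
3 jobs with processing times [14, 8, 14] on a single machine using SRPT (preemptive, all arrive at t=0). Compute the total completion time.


Since all jobs arrive at t=0, SRPT equals SPT ordering.
SPT order: [8, 14, 14]
Completion times:
  Job 1: p=8, C=8
  Job 2: p=14, C=22
  Job 3: p=14, C=36
Total completion time = 8 + 22 + 36 = 66

66


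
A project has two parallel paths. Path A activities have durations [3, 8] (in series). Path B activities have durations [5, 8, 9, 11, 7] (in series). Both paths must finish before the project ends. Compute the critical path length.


Path A total = 3 + 8 = 11
Path B total = 5 + 8 + 9 + 11 + 7 = 40
Critical path = longest path = max(11, 40) = 40

40


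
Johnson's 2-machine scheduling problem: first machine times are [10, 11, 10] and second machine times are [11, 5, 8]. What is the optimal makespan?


Apply Johnson's rule:
  Group 1 (a <= b): [(1, 10, 11)]
  Group 2 (a > b): [(3, 10, 8), (2, 11, 5)]
Optimal job order: [1, 3, 2]
Schedule:
  Job 1: M1 done at 10, M2 done at 21
  Job 3: M1 done at 20, M2 done at 29
  Job 2: M1 done at 31, M2 done at 36
Makespan = 36

36


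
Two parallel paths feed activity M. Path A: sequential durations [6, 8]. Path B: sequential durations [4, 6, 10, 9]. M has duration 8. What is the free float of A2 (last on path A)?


ES(A2) = sum of predecessors on chain A = 6
EF(A2) = ES + duration = 6 + 8 = 14
Successor of A2 is M. ES(M) = max(sum(A), sum(B)) = max(14, 29) = 29
Free float = ES(successor) - EF(current) = 29 - 14 = 15

15


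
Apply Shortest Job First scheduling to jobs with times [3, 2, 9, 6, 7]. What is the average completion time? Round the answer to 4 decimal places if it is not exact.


SJF order (ascending): [2, 3, 6, 7, 9]
Completion times:
  Job 1: burst=2, C=2
  Job 2: burst=3, C=5
  Job 3: burst=6, C=11
  Job 4: burst=7, C=18
  Job 5: burst=9, C=27
Average completion = 63/5 = 12.6

12.6


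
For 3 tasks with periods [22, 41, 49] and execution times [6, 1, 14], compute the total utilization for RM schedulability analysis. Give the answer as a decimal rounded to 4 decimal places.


Compute individual utilizations (exact fractions):
  Task 1: C/T = 6/22 = 3/11 (approx. 0.2727)
  Task 2: C/T = 1/41 (approx. 0.0244)
  Task 3: C/T = 14/49 = 2/7 (approx. 0.2857)
Total utilization U = 3/11 + 1/41 + 2/7 = 1840/3157
Rounded to 4 decimal places: U = 0.5828
RM (Liu & Layland) bound for 3 tasks = 0.779763; compare with U = 1840/3157 (approx. 0.582832)
U <= bound, so schedulable by RM sufficient condition.

0.5828


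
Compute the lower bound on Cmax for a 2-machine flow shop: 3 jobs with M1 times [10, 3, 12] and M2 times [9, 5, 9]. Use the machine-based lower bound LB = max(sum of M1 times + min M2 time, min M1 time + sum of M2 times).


LB1 = sum(M1 times) + min(M2 times) = 25 + 5 = 30
LB2 = min(M1 times) + sum(M2 times) = 3 + 23 = 26
Lower bound = max(LB1, LB2) = max(30, 26) = 30

30


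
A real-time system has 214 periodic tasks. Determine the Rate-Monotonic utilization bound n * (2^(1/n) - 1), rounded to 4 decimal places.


Compute 2^(1/214) = 1.0032442568
Subtract 1: 1.0032442568 - 1 = 0.0032442568
Multiply by n: 214 * 0.0032442568 = 0.6942709552
Round to 4 dp: 0.6943

0.6943


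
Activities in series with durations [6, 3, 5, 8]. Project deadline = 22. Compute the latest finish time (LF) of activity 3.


LF(activity 3) = deadline - sum of successor durations
Successors: activities 4 through 4 with durations [8]
Sum of successor durations = 8
LF = 22 - 8 = 14

14


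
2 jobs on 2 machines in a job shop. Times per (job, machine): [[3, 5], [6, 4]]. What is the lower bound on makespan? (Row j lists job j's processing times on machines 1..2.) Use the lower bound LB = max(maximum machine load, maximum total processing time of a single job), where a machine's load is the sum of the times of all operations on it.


Machine loads:
  Machine 1: 3 + 6 = 9
  Machine 2: 5 + 4 = 9
Max machine load = 9
Job totals:
  Job 1: 8
  Job 2: 10
Max job total = 10
Lower bound = max(9, 10) = 10

10


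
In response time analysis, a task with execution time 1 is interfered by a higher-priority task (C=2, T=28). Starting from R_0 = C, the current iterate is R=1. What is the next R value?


R_next = C + ceil(R_prev / T_hp) * C_hp
ceil(1 / 28) = ceil(0.0357) = 1
Interference = 1 * 2 = 2
R_next = 1 + 2 = 3

3


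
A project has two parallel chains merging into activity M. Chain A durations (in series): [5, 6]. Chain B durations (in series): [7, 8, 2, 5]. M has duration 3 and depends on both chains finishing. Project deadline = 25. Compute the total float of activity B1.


Forward pass: ES(B1) = sum of predecessors on chain B = 0
EF = ES + duration = 0 + 7 = 7
Backward pass: LF(M) = deadline = 25; LS(M) = 25 - 3 = 22
LF(B1) = LS(M) - sum(successors on chain B) = 22 - 15 = 7
LS = LF - duration = 7 - 7 = 0
Total float = LS - ES = 0 - 0 = 0

0


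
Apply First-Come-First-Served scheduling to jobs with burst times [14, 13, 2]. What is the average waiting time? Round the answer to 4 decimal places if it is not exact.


FCFS order (as given): [14, 13, 2]
Waiting times:
  Job 1: wait = 0
  Job 2: wait = 14
  Job 3: wait = 27
Sum of waiting times = 41
Average waiting time = 41/3 = 13.6667

13.6667


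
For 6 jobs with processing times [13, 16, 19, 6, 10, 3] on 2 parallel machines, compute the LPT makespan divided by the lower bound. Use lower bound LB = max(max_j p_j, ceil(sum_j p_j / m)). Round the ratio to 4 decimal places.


LPT order: [19, 16, 13, 10, 6, 3]
Machine loads after assignment: [35, 32]
LPT makespan = 35
Lower bound = max(max_job, ceil(total/2)) = max(19, 34) = 34
Ratio = 35 / 34 = 1.0294

1.0294


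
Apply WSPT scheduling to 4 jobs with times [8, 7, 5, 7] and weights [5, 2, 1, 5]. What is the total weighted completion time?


Compute p/w ratios and sort ascending (WSPT): [(7, 5), (8, 5), (7, 2), (5, 1)]
Compute weighted completion times:
  Job (p=7,w=5): C=7, w*C=5*7=35
  Job (p=8,w=5): C=15, w*C=5*15=75
  Job (p=7,w=2): C=22, w*C=2*22=44
  Job (p=5,w=1): C=27, w*C=1*27=27
Total weighted completion time = 181

181


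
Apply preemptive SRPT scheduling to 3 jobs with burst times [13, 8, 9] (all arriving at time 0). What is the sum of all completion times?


Since all jobs arrive at t=0, SRPT equals SPT ordering.
SPT order: [8, 9, 13]
Completion times:
  Job 1: p=8, C=8
  Job 2: p=9, C=17
  Job 3: p=13, C=30
Total completion time = 8 + 17 + 30 = 55

55


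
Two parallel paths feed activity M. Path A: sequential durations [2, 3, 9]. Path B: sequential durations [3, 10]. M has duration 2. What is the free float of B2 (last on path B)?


ES(B2) = sum of predecessors on chain B = 3
EF(B2) = ES + duration = 3 + 10 = 13
Successor of B2 is M. ES(M) = max(sum(A), sum(B)) = max(14, 13) = 14
Free float = ES(successor) - EF(current) = 14 - 13 = 1

1


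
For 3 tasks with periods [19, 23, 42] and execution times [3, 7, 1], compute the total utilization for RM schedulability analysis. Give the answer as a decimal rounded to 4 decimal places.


Compute individual utilizations (exact fractions):
  Task 1: C/T = 3/19 (approx. 0.1579)
  Task 2: C/T = 7/23 (approx. 0.3043)
  Task 3: C/T = 1/42 (approx. 0.0238)
Total utilization U = 3/19 + 7/23 + 1/42 = 8921/18354
Rounded to 4 decimal places: U = 0.4861
RM (Liu & Layland) bound for 3 tasks = 0.779763; compare with U = 8921/18354 (approx. 0.486052)
U <= bound, so schedulable by RM sufficient condition.

0.4861


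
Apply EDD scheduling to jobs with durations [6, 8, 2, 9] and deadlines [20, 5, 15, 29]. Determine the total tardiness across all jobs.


Sort by due date (EDD order): [(8, 5), (2, 15), (6, 20), (9, 29)]
Compute completion times and tardiness:
  Job 1: p=8, d=5, C=8, tardiness=max(0,8-5)=3
  Job 2: p=2, d=15, C=10, tardiness=max(0,10-15)=0
  Job 3: p=6, d=20, C=16, tardiness=max(0,16-20)=0
  Job 4: p=9, d=29, C=25, tardiness=max(0,25-29)=0
Total tardiness = 3

3


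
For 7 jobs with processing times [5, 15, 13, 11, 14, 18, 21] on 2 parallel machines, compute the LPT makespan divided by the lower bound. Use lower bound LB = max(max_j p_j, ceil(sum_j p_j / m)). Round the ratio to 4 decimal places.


LPT order: [21, 18, 15, 14, 13, 11, 5]
Machine loads after assignment: [51, 46]
LPT makespan = 51
Lower bound = max(max_job, ceil(total/2)) = max(21, 49) = 49
Ratio = 51 / 49 = 1.0408

1.0408


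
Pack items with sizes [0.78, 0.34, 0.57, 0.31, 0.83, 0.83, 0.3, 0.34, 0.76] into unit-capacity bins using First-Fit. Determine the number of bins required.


Place items sequentially using First-Fit:
  Item 0.78 -> new Bin 1
  Item 0.34 -> new Bin 2
  Item 0.57 -> Bin 2 (now 0.91)
  Item 0.31 -> new Bin 3
  Item 0.83 -> new Bin 4
  Item 0.83 -> new Bin 5
  Item 0.3 -> Bin 3 (now 0.61)
  Item 0.34 -> Bin 3 (now 0.95)
  Item 0.76 -> new Bin 6
Total bins used = 6

6


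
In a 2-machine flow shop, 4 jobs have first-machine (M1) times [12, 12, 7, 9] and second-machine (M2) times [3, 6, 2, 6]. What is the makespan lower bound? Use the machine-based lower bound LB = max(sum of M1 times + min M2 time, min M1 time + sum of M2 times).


LB1 = sum(M1 times) + min(M2 times) = 40 + 2 = 42
LB2 = min(M1 times) + sum(M2 times) = 7 + 17 = 24
Lower bound = max(LB1, LB2) = max(42, 24) = 42

42


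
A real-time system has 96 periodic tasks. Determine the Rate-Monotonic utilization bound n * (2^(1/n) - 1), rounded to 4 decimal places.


Compute 2^(1/96) = 1.0072464122
Subtract 1: 1.0072464122 - 1 = 0.0072464122
Multiply by n: 96 * 0.0072464122 = 0.6956555712
Round to 4 dp: 0.6957

0.6957


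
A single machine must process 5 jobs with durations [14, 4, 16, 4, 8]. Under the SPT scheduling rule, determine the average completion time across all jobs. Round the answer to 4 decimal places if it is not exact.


Sort jobs by processing time (SPT order): [4, 4, 8, 14, 16]
Compute completion times sequentially:
  Job 1: processing = 4, completes at 4
  Job 2: processing = 4, completes at 8
  Job 3: processing = 8, completes at 16
  Job 4: processing = 14, completes at 30
  Job 5: processing = 16, completes at 46
Sum of completion times = 104
Average completion time = 104/5 = 20.8

20.8


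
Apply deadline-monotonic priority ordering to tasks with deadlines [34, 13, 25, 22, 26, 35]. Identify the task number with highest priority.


Sort tasks by relative deadline (ascending):
  Task 2: deadline = 13
  Task 4: deadline = 22
  Task 3: deadline = 25
  Task 5: deadline = 26
  Task 1: deadline = 34
  Task 6: deadline = 35
Priority order (highest first): [2, 4, 3, 5, 1, 6]
Highest priority task = 2

2


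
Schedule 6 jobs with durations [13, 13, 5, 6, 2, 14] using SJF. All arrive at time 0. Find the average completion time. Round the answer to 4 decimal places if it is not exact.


SJF order (ascending): [2, 5, 6, 13, 13, 14]
Completion times:
  Job 1: burst=2, C=2
  Job 2: burst=5, C=7
  Job 3: burst=6, C=13
  Job 4: burst=13, C=26
  Job 5: burst=13, C=39
  Job 6: burst=14, C=53
Average completion = 140/6 = 23.3333

23.3333


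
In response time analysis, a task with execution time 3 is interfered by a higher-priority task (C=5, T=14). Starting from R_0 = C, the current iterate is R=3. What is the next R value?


R_next = C + ceil(R_prev / T_hp) * C_hp
ceil(3 / 14) = ceil(0.2143) = 1
Interference = 1 * 5 = 5
R_next = 3 + 5 = 8

8


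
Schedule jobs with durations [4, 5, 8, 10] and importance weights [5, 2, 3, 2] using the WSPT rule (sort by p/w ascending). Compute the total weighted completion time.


Compute p/w ratios and sort ascending (WSPT): [(4, 5), (5, 2), (8, 3), (10, 2)]
Compute weighted completion times:
  Job (p=4,w=5): C=4, w*C=5*4=20
  Job (p=5,w=2): C=9, w*C=2*9=18
  Job (p=8,w=3): C=17, w*C=3*17=51
  Job (p=10,w=2): C=27, w*C=2*27=54
Total weighted completion time = 143

143


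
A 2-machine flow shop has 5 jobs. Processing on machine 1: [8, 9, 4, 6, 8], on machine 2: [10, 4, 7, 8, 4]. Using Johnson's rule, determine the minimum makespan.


Apply Johnson's rule:
  Group 1 (a <= b): [(3, 4, 7), (4, 6, 8), (1, 8, 10)]
  Group 2 (a > b): [(2, 9, 4), (5, 8, 4)]
Optimal job order: [3, 4, 1, 2, 5]
Schedule:
  Job 3: M1 done at 4, M2 done at 11
  Job 4: M1 done at 10, M2 done at 19
  Job 1: M1 done at 18, M2 done at 29
  Job 2: M1 done at 27, M2 done at 33
  Job 5: M1 done at 35, M2 done at 39
Makespan = 39

39


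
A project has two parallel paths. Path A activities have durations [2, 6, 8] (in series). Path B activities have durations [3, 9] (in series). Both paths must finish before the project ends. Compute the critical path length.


Path A total = 2 + 6 + 8 = 16
Path B total = 3 + 9 = 12
Critical path = longest path = max(16, 12) = 16

16


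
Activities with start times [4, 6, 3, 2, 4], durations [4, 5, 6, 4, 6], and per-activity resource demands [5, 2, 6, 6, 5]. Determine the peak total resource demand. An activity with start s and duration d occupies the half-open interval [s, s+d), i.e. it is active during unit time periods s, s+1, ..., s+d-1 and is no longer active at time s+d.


Each activity i is active on [start_i, start_i + duration_i).
Compute total resource usage per time slot:
  t=0: active resources = [], total = 0
  t=1: active resources = [], total = 0
  t=2: active resources = [6], total = 6
  t=3: active resources = [6, 6], total = 12
  t=4: active resources = [5, 6, 6, 5], total = 22
  t=5: active resources = [5, 6, 6, 5], total = 22
  t=6: active resources = [5, 2, 6, 5], total = 18
  t=7: active resources = [5, 2, 6, 5], total = 18
  t=8: active resources = [2, 6, 5], total = 13
  t=9: active resources = [2, 5], total = 7
  t=10: active resources = [2], total = 2
Peak resource demand = 22

22


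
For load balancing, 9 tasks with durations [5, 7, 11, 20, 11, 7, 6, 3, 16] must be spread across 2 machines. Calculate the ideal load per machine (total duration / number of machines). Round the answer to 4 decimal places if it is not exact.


Total processing time = 5 + 7 + 11 + 20 + 11 + 7 + 6 + 3 + 16 = 86
Number of machines = 2
Ideal balanced load = 86 / 2 = 43.0

43.0


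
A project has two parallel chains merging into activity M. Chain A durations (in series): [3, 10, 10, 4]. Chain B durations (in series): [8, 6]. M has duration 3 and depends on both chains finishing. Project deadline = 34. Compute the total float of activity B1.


Forward pass: ES(B1) = sum of predecessors on chain B = 0
EF = ES + duration = 0 + 8 = 8
Backward pass: LF(M) = deadline = 34; LS(M) = 34 - 3 = 31
LF(B1) = LS(M) - sum(successors on chain B) = 31 - 6 = 25
LS = LF - duration = 25 - 8 = 17
Total float = LS - ES = 17 - 0 = 17

17


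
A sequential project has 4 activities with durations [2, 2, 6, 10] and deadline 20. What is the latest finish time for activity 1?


LF(activity 1) = deadline - sum of successor durations
Successors: activities 2 through 4 with durations [2, 6, 10]
Sum of successor durations = 18
LF = 20 - 18 = 2

2


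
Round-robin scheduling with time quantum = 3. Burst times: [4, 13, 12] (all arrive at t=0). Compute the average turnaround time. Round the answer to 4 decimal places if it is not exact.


Time quantum = 3
Execution trace:
  J1 runs 3 units, time = 3
  J2 runs 3 units, time = 6
  J3 runs 3 units, time = 9
  J1 runs 1 units, time = 10
  J2 runs 3 units, time = 13
  J3 runs 3 units, time = 16
  J2 runs 3 units, time = 19
  J3 runs 3 units, time = 22
  J2 runs 3 units, time = 25
  J3 runs 3 units, time = 28
  J2 runs 1 units, time = 29
Finish times: [10, 29, 28]
Average turnaround = 67/3 = 22.3333

22.3333


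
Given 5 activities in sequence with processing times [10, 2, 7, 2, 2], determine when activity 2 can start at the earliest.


Activity 2 starts after activities 1 through 1 complete.
Predecessor durations: [10]
ES = 10 = 10

10


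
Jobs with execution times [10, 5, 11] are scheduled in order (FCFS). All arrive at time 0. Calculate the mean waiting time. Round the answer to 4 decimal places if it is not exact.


FCFS order (as given): [10, 5, 11]
Waiting times:
  Job 1: wait = 0
  Job 2: wait = 10
  Job 3: wait = 15
Sum of waiting times = 25
Average waiting time = 25/3 = 8.3333

8.3333


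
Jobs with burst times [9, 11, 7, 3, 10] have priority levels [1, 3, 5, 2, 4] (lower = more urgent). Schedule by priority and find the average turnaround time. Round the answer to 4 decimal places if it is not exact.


Sort by priority (ascending = highest first):
Order: [(1, 9), (2, 3), (3, 11), (4, 10), (5, 7)]
Completion times:
  Priority 1, burst=9, C=9
  Priority 2, burst=3, C=12
  Priority 3, burst=11, C=23
  Priority 4, burst=10, C=33
  Priority 5, burst=7, C=40
Average turnaround = 117/5 = 23.4

23.4


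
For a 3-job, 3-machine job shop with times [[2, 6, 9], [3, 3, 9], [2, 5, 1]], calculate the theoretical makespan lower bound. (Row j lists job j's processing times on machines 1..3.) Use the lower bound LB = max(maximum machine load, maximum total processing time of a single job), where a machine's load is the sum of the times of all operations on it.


Machine loads:
  Machine 1: 2 + 3 + 2 = 7
  Machine 2: 6 + 3 + 5 = 14
  Machine 3: 9 + 9 + 1 = 19
Max machine load = 19
Job totals:
  Job 1: 17
  Job 2: 15
  Job 3: 8
Max job total = 17
Lower bound = max(19, 17) = 19

19


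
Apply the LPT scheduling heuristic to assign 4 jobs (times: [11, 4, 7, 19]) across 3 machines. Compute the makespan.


Sort jobs in decreasing order (LPT): [19, 11, 7, 4]
Assign each job to the least loaded machine:
  Machine 1: jobs [19], load = 19
  Machine 2: jobs [11], load = 11
  Machine 3: jobs [7, 4], load = 11
Makespan = max load = 19

19


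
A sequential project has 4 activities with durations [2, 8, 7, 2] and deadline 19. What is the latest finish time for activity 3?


LF(activity 3) = deadline - sum of successor durations
Successors: activities 4 through 4 with durations [2]
Sum of successor durations = 2
LF = 19 - 2 = 17

17


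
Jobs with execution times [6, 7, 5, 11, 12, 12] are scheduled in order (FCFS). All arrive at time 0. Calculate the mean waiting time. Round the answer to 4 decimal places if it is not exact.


FCFS order (as given): [6, 7, 5, 11, 12, 12]
Waiting times:
  Job 1: wait = 0
  Job 2: wait = 6
  Job 3: wait = 13
  Job 4: wait = 18
  Job 5: wait = 29
  Job 6: wait = 41
Sum of waiting times = 107
Average waiting time = 107/6 = 17.8333

17.8333


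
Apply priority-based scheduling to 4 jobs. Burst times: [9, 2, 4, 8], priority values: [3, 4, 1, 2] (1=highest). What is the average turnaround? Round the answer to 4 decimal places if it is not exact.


Sort by priority (ascending = highest first):
Order: [(1, 4), (2, 8), (3, 9), (4, 2)]
Completion times:
  Priority 1, burst=4, C=4
  Priority 2, burst=8, C=12
  Priority 3, burst=9, C=21
  Priority 4, burst=2, C=23
Average turnaround = 60/4 = 15.0

15.0


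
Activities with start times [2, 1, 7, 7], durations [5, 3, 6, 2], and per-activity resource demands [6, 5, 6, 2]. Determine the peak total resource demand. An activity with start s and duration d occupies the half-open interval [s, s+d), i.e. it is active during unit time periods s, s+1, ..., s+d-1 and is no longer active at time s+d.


Each activity i is active on [start_i, start_i + duration_i).
Compute total resource usage per time slot:
  t=0: active resources = [], total = 0
  t=1: active resources = [5], total = 5
  t=2: active resources = [6, 5], total = 11
  t=3: active resources = [6, 5], total = 11
  t=4: active resources = [6], total = 6
  t=5: active resources = [6], total = 6
  t=6: active resources = [6], total = 6
  t=7: active resources = [6, 2], total = 8
  t=8: active resources = [6, 2], total = 8
  t=9: active resources = [6], total = 6
  t=10: active resources = [6], total = 6
  t=11: active resources = [6], total = 6
  t=12: active resources = [6], total = 6
Peak resource demand = 11

11


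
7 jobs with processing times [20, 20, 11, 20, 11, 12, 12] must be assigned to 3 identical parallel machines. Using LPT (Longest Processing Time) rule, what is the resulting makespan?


Sort jobs in decreasing order (LPT): [20, 20, 20, 12, 12, 11, 11]
Assign each job to the least loaded machine:
  Machine 1: jobs [20, 12], load = 32
  Machine 2: jobs [20, 12], load = 32
  Machine 3: jobs [20, 11, 11], load = 42
Makespan = max load = 42

42


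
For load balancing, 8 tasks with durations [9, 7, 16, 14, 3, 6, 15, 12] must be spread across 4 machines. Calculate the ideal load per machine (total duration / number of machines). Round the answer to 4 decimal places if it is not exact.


Total processing time = 9 + 7 + 16 + 14 + 3 + 6 + 15 + 12 = 82
Number of machines = 4
Ideal balanced load = 82 / 4 = 20.5

20.5


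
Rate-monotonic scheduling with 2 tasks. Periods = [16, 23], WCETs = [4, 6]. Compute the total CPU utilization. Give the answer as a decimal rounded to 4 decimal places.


Compute individual utilizations (exact fractions):
  Task 1: C/T = 4/16 = 1/4 (approx. 0.25)
  Task 2: C/T = 6/23 (approx. 0.2609)
Total utilization U = 1/4 + 6/23 = 47/92
Rounded to 4 decimal places: U = 0.5109
RM (Liu & Layland) bound for 2 tasks = 0.828427; compare with U = 47/92 (approx. 0.510870)
U <= bound, so schedulable by RM sufficient condition.

0.5109


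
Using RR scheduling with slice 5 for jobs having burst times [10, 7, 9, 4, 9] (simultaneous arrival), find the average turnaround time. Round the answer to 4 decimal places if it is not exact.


Time quantum = 5
Execution trace:
  J1 runs 5 units, time = 5
  J2 runs 5 units, time = 10
  J3 runs 5 units, time = 15
  J4 runs 4 units, time = 19
  J5 runs 5 units, time = 24
  J1 runs 5 units, time = 29
  J2 runs 2 units, time = 31
  J3 runs 4 units, time = 35
  J5 runs 4 units, time = 39
Finish times: [29, 31, 35, 19, 39]
Average turnaround = 153/5 = 30.6

30.6


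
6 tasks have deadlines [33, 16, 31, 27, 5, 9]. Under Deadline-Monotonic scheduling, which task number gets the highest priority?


Sort tasks by relative deadline (ascending):
  Task 5: deadline = 5
  Task 6: deadline = 9
  Task 2: deadline = 16
  Task 4: deadline = 27
  Task 3: deadline = 31
  Task 1: deadline = 33
Priority order (highest first): [5, 6, 2, 4, 3, 1]
Highest priority task = 5

5


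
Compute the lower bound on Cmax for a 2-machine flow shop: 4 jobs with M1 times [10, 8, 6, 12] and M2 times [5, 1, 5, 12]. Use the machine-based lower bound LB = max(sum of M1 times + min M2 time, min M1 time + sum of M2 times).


LB1 = sum(M1 times) + min(M2 times) = 36 + 1 = 37
LB2 = min(M1 times) + sum(M2 times) = 6 + 23 = 29
Lower bound = max(LB1, LB2) = max(37, 29) = 37

37


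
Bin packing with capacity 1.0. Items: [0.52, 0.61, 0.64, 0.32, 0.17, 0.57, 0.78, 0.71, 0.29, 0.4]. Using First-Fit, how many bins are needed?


Place items sequentially using First-Fit:
  Item 0.52 -> new Bin 1
  Item 0.61 -> new Bin 2
  Item 0.64 -> new Bin 3
  Item 0.32 -> Bin 1 (now 0.84)
  Item 0.17 -> Bin 2 (now 0.78)
  Item 0.57 -> new Bin 4
  Item 0.78 -> new Bin 5
  Item 0.71 -> new Bin 6
  Item 0.29 -> Bin 3 (now 0.93)
  Item 0.4 -> Bin 4 (now 0.97)
Total bins used = 6

6


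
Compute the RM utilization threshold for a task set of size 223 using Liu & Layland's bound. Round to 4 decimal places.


Compute 2^(1/223) = 1.0031131190
Subtract 1: 1.0031131190 - 1 = 0.0031131190
Multiply by n: 223 * 0.0031131190 = 0.6942255370
Round to 4 dp: 0.6942

0.6942


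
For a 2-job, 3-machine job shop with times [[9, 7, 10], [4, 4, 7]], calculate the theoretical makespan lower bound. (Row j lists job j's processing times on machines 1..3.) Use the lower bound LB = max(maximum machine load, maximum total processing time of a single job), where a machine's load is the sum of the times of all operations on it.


Machine loads:
  Machine 1: 9 + 4 = 13
  Machine 2: 7 + 4 = 11
  Machine 3: 10 + 7 = 17
Max machine load = 17
Job totals:
  Job 1: 26
  Job 2: 15
Max job total = 26
Lower bound = max(17, 26) = 26

26


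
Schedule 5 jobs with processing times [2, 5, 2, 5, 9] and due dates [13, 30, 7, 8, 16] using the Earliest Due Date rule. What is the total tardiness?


Sort by due date (EDD order): [(2, 7), (5, 8), (2, 13), (9, 16), (5, 30)]
Compute completion times and tardiness:
  Job 1: p=2, d=7, C=2, tardiness=max(0,2-7)=0
  Job 2: p=5, d=8, C=7, tardiness=max(0,7-8)=0
  Job 3: p=2, d=13, C=9, tardiness=max(0,9-13)=0
  Job 4: p=9, d=16, C=18, tardiness=max(0,18-16)=2
  Job 5: p=5, d=30, C=23, tardiness=max(0,23-30)=0
Total tardiness = 2

2


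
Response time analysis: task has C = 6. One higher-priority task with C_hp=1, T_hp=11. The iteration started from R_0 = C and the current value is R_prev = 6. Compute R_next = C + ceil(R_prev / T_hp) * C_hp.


R_next = C + ceil(R_prev / T_hp) * C_hp
ceil(6 / 11) = ceil(0.5455) = 1
Interference = 1 * 1 = 1
R_next = 6 + 1 = 7

7


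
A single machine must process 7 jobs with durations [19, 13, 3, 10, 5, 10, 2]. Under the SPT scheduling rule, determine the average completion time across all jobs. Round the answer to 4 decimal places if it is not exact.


Sort jobs by processing time (SPT order): [2, 3, 5, 10, 10, 13, 19]
Compute completion times sequentially:
  Job 1: processing = 2, completes at 2
  Job 2: processing = 3, completes at 5
  Job 3: processing = 5, completes at 10
  Job 4: processing = 10, completes at 20
  Job 5: processing = 10, completes at 30
  Job 6: processing = 13, completes at 43
  Job 7: processing = 19, completes at 62
Sum of completion times = 172
Average completion time = 172/7 = 24.5714

24.5714


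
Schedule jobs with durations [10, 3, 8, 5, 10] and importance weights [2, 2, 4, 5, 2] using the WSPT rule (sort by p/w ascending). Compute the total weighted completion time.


Compute p/w ratios and sort ascending (WSPT): [(5, 5), (3, 2), (8, 4), (10, 2), (10, 2)]
Compute weighted completion times:
  Job (p=5,w=5): C=5, w*C=5*5=25
  Job (p=3,w=2): C=8, w*C=2*8=16
  Job (p=8,w=4): C=16, w*C=4*16=64
  Job (p=10,w=2): C=26, w*C=2*26=52
  Job (p=10,w=2): C=36, w*C=2*36=72
Total weighted completion time = 229

229


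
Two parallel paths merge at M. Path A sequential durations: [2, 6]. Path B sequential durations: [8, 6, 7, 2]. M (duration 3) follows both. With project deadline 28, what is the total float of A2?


Forward pass: ES(A2) = sum of predecessors on chain A = 2
EF = ES + duration = 2 + 6 = 8
Backward pass: LF(M) = deadline = 28; LS(M) = 28 - 3 = 25
LF(A2) = LS(M) - sum(successors on chain A) = 25 - 0 = 25
LS = LF - duration = 25 - 6 = 19
Total float = LS - ES = 19 - 2 = 17

17


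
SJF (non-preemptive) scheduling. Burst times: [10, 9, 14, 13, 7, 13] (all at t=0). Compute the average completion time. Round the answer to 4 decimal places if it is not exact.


SJF order (ascending): [7, 9, 10, 13, 13, 14]
Completion times:
  Job 1: burst=7, C=7
  Job 2: burst=9, C=16
  Job 3: burst=10, C=26
  Job 4: burst=13, C=39
  Job 5: burst=13, C=52
  Job 6: burst=14, C=66
Average completion = 206/6 = 34.3333

34.3333


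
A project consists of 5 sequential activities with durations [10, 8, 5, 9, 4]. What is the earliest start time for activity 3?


Activity 3 starts after activities 1 through 2 complete.
Predecessor durations: [10, 8]
ES = 10 + 8 = 18

18


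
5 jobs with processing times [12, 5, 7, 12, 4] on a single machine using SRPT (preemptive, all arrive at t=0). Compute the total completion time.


Since all jobs arrive at t=0, SRPT equals SPT ordering.
SPT order: [4, 5, 7, 12, 12]
Completion times:
  Job 1: p=4, C=4
  Job 2: p=5, C=9
  Job 3: p=7, C=16
  Job 4: p=12, C=28
  Job 5: p=12, C=40
Total completion time = 4 + 9 + 16 + 28 + 40 = 97

97


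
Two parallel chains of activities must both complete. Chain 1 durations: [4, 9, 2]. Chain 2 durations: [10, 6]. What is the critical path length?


Path A total = 4 + 9 + 2 = 15
Path B total = 10 + 6 = 16
Critical path = longest path = max(15, 16) = 16

16


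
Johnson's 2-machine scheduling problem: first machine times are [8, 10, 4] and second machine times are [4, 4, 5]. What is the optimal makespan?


Apply Johnson's rule:
  Group 1 (a <= b): [(3, 4, 5)]
  Group 2 (a > b): [(1, 8, 4), (2, 10, 4)]
Optimal job order: [3, 1, 2]
Schedule:
  Job 3: M1 done at 4, M2 done at 9
  Job 1: M1 done at 12, M2 done at 16
  Job 2: M1 done at 22, M2 done at 26
Makespan = 26

26


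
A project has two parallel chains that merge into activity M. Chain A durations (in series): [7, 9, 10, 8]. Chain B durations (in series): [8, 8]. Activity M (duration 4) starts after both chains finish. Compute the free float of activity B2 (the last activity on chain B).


ES(B2) = sum of predecessors on chain B = 8
EF(B2) = ES + duration = 8 + 8 = 16
Successor of B2 is M. ES(M) = max(sum(A), sum(B)) = max(34, 16) = 34
Free float = ES(successor) - EF(current) = 34 - 16 = 18

18


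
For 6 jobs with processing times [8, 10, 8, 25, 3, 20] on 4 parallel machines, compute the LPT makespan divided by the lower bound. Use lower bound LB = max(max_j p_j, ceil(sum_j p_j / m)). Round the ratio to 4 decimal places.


LPT order: [25, 20, 10, 8, 8, 3]
Machine loads after assignment: [25, 20, 13, 16]
LPT makespan = 25
Lower bound = max(max_job, ceil(total/4)) = max(25, 19) = 25
Ratio = 25 / 25 = 1.0

1.0


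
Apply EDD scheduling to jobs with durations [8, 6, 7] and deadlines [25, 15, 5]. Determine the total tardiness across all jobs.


Sort by due date (EDD order): [(7, 5), (6, 15), (8, 25)]
Compute completion times and tardiness:
  Job 1: p=7, d=5, C=7, tardiness=max(0,7-5)=2
  Job 2: p=6, d=15, C=13, tardiness=max(0,13-15)=0
  Job 3: p=8, d=25, C=21, tardiness=max(0,21-25)=0
Total tardiness = 2

2


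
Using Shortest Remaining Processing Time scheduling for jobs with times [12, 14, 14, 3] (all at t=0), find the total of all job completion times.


Since all jobs arrive at t=0, SRPT equals SPT ordering.
SPT order: [3, 12, 14, 14]
Completion times:
  Job 1: p=3, C=3
  Job 2: p=12, C=15
  Job 3: p=14, C=29
  Job 4: p=14, C=43
Total completion time = 3 + 15 + 29 + 43 = 90

90


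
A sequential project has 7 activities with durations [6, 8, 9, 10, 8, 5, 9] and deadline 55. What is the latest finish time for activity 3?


LF(activity 3) = deadline - sum of successor durations
Successors: activities 4 through 7 with durations [10, 8, 5, 9]
Sum of successor durations = 32
LF = 55 - 32 = 23

23


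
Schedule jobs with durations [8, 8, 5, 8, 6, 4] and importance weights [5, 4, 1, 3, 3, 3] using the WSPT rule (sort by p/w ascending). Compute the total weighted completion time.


Compute p/w ratios and sort ascending (WSPT): [(4, 3), (8, 5), (8, 4), (6, 3), (8, 3), (5, 1)]
Compute weighted completion times:
  Job (p=4,w=3): C=4, w*C=3*4=12
  Job (p=8,w=5): C=12, w*C=5*12=60
  Job (p=8,w=4): C=20, w*C=4*20=80
  Job (p=6,w=3): C=26, w*C=3*26=78
  Job (p=8,w=3): C=34, w*C=3*34=102
  Job (p=5,w=1): C=39, w*C=1*39=39
Total weighted completion time = 371

371


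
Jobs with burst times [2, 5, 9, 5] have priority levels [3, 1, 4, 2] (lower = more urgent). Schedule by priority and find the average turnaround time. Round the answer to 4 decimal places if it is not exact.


Sort by priority (ascending = highest first):
Order: [(1, 5), (2, 5), (3, 2), (4, 9)]
Completion times:
  Priority 1, burst=5, C=5
  Priority 2, burst=5, C=10
  Priority 3, burst=2, C=12
  Priority 4, burst=9, C=21
Average turnaround = 48/4 = 12.0

12.0


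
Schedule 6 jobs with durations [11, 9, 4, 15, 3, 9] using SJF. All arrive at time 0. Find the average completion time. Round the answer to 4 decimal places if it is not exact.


SJF order (ascending): [3, 4, 9, 9, 11, 15]
Completion times:
  Job 1: burst=3, C=3
  Job 2: burst=4, C=7
  Job 3: burst=9, C=16
  Job 4: burst=9, C=25
  Job 5: burst=11, C=36
  Job 6: burst=15, C=51
Average completion = 138/6 = 23.0

23.0


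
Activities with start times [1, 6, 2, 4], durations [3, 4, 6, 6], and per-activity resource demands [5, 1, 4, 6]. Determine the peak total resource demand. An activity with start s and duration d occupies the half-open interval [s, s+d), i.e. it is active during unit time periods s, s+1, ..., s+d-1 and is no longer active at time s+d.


Each activity i is active on [start_i, start_i + duration_i).
Compute total resource usage per time slot:
  t=0: active resources = [], total = 0
  t=1: active resources = [5], total = 5
  t=2: active resources = [5, 4], total = 9
  t=3: active resources = [5, 4], total = 9
  t=4: active resources = [4, 6], total = 10
  t=5: active resources = [4, 6], total = 10
  t=6: active resources = [1, 4, 6], total = 11
  t=7: active resources = [1, 4, 6], total = 11
  t=8: active resources = [1, 6], total = 7
  t=9: active resources = [1, 6], total = 7
Peak resource demand = 11

11


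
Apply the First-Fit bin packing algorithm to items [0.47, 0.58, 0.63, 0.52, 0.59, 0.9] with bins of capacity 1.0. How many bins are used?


Place items sequentially using First-Fit:
  Item 0.47 -> new Bin 1
  Item 0.58 -> new Bin 2
  Item 0.63 -> new Bin 3
  Item 0.52 -> Bin 1 (now 0.99)
  Item 0.59 -> new Bin 4
  Item 0.9 -> new Bin 5
Total bins used = 5

5


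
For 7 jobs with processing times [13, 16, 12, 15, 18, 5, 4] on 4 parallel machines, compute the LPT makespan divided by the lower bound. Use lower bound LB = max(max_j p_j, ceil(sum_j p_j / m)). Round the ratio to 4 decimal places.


LPT order: [18, 16, 15, 13, 12, 5, 4]
Machine loads after assignment: [18, 20, 20, 25]
LPT makespan = 25
Lower bound = max(max_job, ceil(total/4)) = max(18, 21) = 21
Ratio = 25 / 21 = 1.1905

1.1905


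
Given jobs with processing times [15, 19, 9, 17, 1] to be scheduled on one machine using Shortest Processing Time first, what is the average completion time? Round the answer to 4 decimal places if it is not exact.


Sort jobs by processing time (SPT order): [1, 9, 15, 17, 19]
Compute completion times sequentially:
  Job 1: processing = 1, completes at 1
  Job 2: processing = 9, completes at 10
  Job 3: processing = 15, completes at 25
  Job 4: processing = 17, completes at 42
  Job 5: processing = 19, completes at 61
Sum of completion times = 139
Average completion time = 139/5 = 27.8

27.8


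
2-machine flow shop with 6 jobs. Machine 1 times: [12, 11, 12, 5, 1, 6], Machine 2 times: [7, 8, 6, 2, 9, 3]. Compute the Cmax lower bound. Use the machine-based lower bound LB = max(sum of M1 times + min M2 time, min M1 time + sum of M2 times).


LB1 = sum(M1 times) + min(M2 times) = 47 + 2 = 49
LB2 = min(M1 times) + sum(M2 times) = 1 + 35 = 36
Lower bound = max(LB1, LB2) = max(49, 36) = 49

49


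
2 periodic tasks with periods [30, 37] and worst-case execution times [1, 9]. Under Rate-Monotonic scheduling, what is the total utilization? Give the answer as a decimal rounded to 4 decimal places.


Compute individual utilizations (exact fractions):
  Task 1: C/T = 1/30 (approx. 0.0333)
  Task 2: C/T = 9/37 (approx. 0.2432)
Total utilization U = 1/30 + 9/37 = 307/1110
Rounded to 4 decimal places: U = 0.2766
RM (Liu & Layland) bound for 2 tasks = 0.828427; compare with U = 307/1110 (approx. 0.276577)
U <= bound, so schedulable by RM sufficient condition.

0.2766


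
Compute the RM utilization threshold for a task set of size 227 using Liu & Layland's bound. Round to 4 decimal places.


Compute 2^(1/227) = 1.0030581785
Subtract 1: 1.0030581785 - 1 = 0.0030581785
Multiply by n: 227 * 0.0030581785 = 0.6942065195
Round to 4 dp: 0.6942

0.6942


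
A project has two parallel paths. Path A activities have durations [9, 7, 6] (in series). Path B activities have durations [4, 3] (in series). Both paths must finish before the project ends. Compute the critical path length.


Path A total = 9 + 7 + 6 = 22
Path B total = 4 + 3 = 7
Critical path = longest path = max(22, 7) = 22

22


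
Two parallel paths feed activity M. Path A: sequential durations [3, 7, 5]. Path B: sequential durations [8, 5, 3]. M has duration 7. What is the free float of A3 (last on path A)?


ES(A3) = sum of predecessors on chain A = 10
EF(A3) = ES + duration = 10 + 5 = 15
Successor of A3 is M. ES(M) = max(sum(A), sum(B)) = max(15, 16) = 16
Free float = ES(successor) - EF(current) = 16 - 15 = 1

1


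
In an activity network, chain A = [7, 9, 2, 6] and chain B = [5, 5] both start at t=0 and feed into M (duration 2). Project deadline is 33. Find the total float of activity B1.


Forward pass: ES(B1) = sum of predecessors on chain B = 0
EF = ES + duration = 0 + 5 = 5
Backward pass: LF(M) = deadline = 33; LS(M) = 33 - 2 = 31
LF(B1) = LS(M) - sum(successors on chain B) = 31 - 5 = 26
LS = LF - duration = 26 - 5 = 21
Total float = LS - ES = 21 - 0 = 21

21


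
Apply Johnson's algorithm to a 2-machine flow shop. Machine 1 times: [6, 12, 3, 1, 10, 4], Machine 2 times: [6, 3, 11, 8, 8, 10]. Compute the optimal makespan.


Apply Johnson's rule:
  Group 1 (a <= b): [(4, 1, 8), (3, 3, 11), (6, 4, 10), (1, 6, 6)]
  Group 2 (a > b): [(5, 10, 8), (2, 12, 3)]
Optimal job order: [4, 3, 6, 1, 5, 2]
Schedule:
  Job 4: M1 done at 1, M2 done at 9
  Job 3: M1 done at 4, M2 done at 20
  Job 6: M1 done at 8, M2 done at 30
  Job 1: M1 done at 14, M2 done at 36
  Job 5: M1 done at 24, M2 done at 44
  Job 2: M1 done at 36, M2 done at 47
Makespan = 47

47


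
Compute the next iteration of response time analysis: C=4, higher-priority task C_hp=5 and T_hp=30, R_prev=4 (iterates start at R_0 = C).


R_next = C + ceil(R_prev / T_hp) * C_hp
ceil(4 / 30) = ceil(0.1333) = 1
Interference = 1 * 5 = 5
R_next = 4 + 5 = 9

9


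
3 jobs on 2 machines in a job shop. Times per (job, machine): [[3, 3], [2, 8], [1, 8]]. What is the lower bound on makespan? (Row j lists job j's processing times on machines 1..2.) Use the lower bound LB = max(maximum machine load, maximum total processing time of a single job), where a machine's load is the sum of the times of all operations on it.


Machine loads:
  Machine 1: 3 + 2 + 1 = 6
  Machine 2: 3 + 8 + 8 = 19
Max machine load = 19
Job totals:
  Job 1: 6
  Job 2: 10
  Job 3: 9
Max job total = 10
Lower bound = max(19, 10) = 19

19
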